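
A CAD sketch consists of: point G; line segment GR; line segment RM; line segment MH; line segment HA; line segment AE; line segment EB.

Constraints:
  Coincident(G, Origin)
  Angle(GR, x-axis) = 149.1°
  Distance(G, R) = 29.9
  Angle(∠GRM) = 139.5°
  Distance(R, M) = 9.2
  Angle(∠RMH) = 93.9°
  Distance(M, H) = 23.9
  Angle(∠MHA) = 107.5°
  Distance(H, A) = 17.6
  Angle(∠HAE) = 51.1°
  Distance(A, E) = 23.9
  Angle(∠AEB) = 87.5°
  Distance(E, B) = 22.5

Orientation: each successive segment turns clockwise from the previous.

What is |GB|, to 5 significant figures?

45.703

∠HAE = 51.1° gives AE at -178.90° from the x-axis; with |AE| = 23.9, E = (-19.092, 19.279). ∠AEB = 87.5° gives EB at 88.600° from the x-axis; with |EB| = 22.5, B = (-18.543, 41.773). Then |GB| = |B − G| = 45.703.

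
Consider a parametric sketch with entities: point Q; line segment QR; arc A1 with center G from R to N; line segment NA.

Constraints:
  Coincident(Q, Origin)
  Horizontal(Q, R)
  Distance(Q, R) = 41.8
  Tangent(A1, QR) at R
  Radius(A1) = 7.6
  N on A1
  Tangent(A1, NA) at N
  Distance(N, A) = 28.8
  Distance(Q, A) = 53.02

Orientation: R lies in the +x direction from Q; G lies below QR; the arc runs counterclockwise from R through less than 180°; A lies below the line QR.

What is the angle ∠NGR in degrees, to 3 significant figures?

97.2°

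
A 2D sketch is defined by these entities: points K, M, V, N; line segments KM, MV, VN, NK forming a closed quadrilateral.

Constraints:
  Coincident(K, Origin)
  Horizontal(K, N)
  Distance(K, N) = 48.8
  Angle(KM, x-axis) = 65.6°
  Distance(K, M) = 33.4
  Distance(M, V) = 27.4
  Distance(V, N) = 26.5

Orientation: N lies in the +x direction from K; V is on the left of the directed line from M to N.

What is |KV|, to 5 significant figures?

47.889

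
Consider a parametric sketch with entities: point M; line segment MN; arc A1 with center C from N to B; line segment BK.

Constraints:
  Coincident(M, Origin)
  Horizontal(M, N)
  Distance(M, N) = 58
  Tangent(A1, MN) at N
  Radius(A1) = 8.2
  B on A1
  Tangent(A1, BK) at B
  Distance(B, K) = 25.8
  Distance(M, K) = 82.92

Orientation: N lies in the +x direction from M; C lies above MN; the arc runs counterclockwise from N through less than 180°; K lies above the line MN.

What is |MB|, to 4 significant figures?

64.98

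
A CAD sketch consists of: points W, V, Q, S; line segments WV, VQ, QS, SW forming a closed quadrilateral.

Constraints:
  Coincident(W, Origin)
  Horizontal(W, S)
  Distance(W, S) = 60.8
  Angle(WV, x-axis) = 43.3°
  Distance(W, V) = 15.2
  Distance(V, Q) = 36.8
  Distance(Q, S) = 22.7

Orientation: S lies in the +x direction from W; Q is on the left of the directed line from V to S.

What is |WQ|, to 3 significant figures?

50.4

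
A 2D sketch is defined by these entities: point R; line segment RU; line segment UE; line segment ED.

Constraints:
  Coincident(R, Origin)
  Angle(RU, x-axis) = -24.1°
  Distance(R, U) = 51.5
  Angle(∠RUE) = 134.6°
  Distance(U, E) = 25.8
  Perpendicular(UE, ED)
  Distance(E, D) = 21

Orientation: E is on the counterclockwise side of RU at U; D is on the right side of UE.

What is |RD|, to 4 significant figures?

84.65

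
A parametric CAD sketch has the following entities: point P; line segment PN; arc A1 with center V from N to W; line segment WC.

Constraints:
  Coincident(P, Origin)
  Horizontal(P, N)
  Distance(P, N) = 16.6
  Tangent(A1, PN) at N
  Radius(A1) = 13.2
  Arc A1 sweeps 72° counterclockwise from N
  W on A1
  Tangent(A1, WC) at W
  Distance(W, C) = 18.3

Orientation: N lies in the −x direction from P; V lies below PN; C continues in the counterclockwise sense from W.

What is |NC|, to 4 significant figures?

32.17

P is at the origin; PN is horizontal with |PN| = 16.6 and N on the −x side, so N = (-16.60, 0.000). The tangent condition forces VN to be normal to PN, so V = N + (0, -13.2) = (-16.60, -13.20). On A1, N sits at bearing 90° from V; a 72° counterclockwise sweep puts W at bearing 162°, so W = V + 13.2·(cos 162°, sin 162°) = (-29.15, -9.121). Since A1 is tangent to WC there, VW ⟂ WC, so WC runs along (−sin 162°, cos 162°); with |WC| = 18.3, C = (-34.81, -26.53). Then |NC| = |C − N| = 32.17.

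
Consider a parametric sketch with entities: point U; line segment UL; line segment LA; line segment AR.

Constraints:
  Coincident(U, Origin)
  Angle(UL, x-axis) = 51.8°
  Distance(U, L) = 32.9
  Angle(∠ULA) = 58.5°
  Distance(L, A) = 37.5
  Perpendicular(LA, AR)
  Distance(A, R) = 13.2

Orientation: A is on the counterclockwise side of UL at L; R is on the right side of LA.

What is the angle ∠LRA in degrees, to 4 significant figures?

70.61°

U is at the origin; UL runs at 51.8° with length 32.9, so L = 32.9·(cos 51.8°, sin 51.8°) = (20.35, 25.85). ∠ULA = 58.5°, so LA runs at 51.8° + (180° − 58.5°) = 173.3° from the x-axis; with |LA| = 37.5, A = L + 37.5·(cos 173.3°, sin 173.3°) = (-16.90, 30.23). LA is perpendicular to AR; with |AR| = 13.2 on the right of LA, R = A + 13.2·(0.1167, 0.9932) = (-15.36, 43.34). Then cos ∠LRA = RL·RA / (|RL||RA|), giving 70.61°.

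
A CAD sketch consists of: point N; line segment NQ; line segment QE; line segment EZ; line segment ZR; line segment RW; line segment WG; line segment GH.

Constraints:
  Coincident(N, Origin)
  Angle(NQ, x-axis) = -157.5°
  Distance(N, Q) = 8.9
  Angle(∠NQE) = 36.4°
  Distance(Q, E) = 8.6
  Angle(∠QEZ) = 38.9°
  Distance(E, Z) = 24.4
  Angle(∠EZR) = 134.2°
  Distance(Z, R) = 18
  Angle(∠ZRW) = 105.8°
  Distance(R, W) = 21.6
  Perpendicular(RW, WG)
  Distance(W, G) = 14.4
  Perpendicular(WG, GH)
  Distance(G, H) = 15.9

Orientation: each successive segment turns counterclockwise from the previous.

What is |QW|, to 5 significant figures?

32.642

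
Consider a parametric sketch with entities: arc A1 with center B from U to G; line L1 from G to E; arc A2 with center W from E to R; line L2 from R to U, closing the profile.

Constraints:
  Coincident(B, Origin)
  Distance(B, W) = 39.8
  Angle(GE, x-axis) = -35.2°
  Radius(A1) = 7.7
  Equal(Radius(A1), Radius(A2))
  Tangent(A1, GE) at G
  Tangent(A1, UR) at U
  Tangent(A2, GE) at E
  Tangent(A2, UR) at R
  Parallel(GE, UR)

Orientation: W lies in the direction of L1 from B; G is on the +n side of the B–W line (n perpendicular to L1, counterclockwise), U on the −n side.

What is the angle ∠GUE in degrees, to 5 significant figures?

68.847°

The slot axis is L1's direction at -35.2°, so u = (cos -35.2°, sin -35.2°) = (0.81714, -0.57643) and n = (−sin -35.2°, cos -35.2°) = (0.57643, 0.81714). B is at the origin and W lies 39.8 along u from B, so W = 39.8·u = (32.522, -22.942). Tangency of A1 to both parallel lines with radius 7.7 puts G and U at B ± 7.7·n: G = (4.4385, 6.2920), U = (-4.4385, -6.2920). Equal radii place E and R the same way about W: E = W + 7.7·n = (36.961, -16.650), R = W − 7.7·n = (28.084, -29.234). Then cos ∠GUE = UG·UE / (|UG||UE|), giving 68.847°.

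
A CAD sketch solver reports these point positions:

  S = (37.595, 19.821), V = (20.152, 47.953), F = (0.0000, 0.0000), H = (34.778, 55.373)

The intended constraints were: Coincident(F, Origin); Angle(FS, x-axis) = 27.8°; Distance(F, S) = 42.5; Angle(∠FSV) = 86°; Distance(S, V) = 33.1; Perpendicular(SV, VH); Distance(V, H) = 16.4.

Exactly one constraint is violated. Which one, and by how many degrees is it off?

Perpendicular(SV, VH) — off by 4.90°.

F = (0.00, 0.00) ✓; FS at 27.80° ✓; |FS| = 42.50 ✓; ∠FSV = 86.00° ✓; |SV| = 33.10 ✓; ∠(SV, VH) = 94.90° ✗; |VH| = 16.40 ✓.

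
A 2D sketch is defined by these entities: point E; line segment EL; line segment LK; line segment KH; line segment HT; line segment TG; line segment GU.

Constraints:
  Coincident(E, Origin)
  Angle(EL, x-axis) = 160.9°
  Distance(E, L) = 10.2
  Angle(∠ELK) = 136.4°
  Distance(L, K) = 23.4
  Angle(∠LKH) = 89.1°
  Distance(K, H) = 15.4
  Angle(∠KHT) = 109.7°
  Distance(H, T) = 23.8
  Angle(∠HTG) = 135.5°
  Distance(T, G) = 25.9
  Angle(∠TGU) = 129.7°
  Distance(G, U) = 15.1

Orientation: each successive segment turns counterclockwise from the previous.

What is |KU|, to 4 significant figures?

49.84

∠HTG = 135.5° gives TG at 50.20° from the x-axis; with |TG| = 25.9, G = (15.94, 1.985). ∠TGU = 129.7° gives GU at 100.5° from the x-axis; with |GU| = 15.1, U = (13.18, 16.83). Then |KU| = |U − K| = 49.84.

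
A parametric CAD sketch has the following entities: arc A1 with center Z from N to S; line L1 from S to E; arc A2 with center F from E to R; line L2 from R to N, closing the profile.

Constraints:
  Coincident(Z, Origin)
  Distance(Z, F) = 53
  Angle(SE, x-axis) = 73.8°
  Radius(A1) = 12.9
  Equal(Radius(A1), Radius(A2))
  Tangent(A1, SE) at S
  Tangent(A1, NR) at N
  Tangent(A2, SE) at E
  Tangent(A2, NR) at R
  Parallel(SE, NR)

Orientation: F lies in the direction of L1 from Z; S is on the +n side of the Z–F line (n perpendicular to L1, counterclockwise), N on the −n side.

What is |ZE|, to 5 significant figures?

54.547

The slot axis is L1's direction at 73.8°, so u = (cos 73.8°, sin 73.8°) = (0.27899, 0.96029) and n = (−sin 73.8°, cos 73.8°) = (-0.96029, 0.27899). Z is at the origin and F lies 53.0 along u from Z, so F = 53.0·u = (14.787, 50.896). Tangency of A1 to both parallel lines with radius 12.9 puts S and N at Z ± 12.9·n: S = (-12.388, 3.5990), N = (12.388, -3.5990). Equal radii place E and R the same way about F: E = F + 12.9·n = (2.3987, 54.495), R = F − 12.9·n = (27.174, 47.297). Then |ZE| = |E − Z| = 54.547.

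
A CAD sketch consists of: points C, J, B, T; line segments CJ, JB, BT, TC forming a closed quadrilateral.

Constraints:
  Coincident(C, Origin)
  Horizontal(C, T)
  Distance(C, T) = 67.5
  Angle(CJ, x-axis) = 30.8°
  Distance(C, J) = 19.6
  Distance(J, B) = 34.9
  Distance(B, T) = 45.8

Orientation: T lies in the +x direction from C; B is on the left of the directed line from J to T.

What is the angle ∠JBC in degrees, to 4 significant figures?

6.548°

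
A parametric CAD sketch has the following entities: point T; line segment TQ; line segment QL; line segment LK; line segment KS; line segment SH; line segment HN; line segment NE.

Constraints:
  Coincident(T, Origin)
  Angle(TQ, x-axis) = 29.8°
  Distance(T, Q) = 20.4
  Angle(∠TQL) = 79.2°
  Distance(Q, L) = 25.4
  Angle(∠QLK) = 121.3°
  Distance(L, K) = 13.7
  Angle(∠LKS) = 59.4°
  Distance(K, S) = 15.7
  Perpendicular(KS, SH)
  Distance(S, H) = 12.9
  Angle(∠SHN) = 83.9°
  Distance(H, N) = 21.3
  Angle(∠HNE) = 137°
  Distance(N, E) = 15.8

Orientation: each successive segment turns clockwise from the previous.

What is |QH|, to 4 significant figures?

16.69

T is at the origin; TQ runs at 29.8° with length 20.4, so Q = (17.70, 10.14). ∠TQL = 79.2° gives QL at -71.00° from the x-axis; with |QL| = 25.4, L = (25.97, -13.88). ∠QLK = 121.3° gives LK at -129.7° from the x-axis; with |LK| = 13.7, K = (17.22, -24.42). ∠LKS = 59.4° gives KS at 109.7° from the x-axis; with |KS| = 15.7, S = (11.93, -9.638). KS ⟂ SH, so SH runs at 19.70°; with |SH| = 12.9, H = (24.07, -5.289). Then |QH| = |H − Q| = 16.69.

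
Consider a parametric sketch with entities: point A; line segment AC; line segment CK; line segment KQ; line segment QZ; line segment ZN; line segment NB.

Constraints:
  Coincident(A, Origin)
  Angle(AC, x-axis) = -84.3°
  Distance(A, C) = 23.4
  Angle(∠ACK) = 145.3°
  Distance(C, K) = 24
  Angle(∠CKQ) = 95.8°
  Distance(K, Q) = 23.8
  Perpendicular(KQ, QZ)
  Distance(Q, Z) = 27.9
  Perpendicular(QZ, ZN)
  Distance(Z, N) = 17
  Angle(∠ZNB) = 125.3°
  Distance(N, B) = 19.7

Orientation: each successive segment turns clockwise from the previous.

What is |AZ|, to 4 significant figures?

22.22

A is at the origin; AC runs at -84.3° with length 23.4, so C = (2.324, -23.28). ∠ACK = 145.3° gives CK at -119.0° from the x-axis; with |CK| = 24.0, K = (-9.311, -44.28). ∠CKQ = 95.8° gives KQ at 156.8° from the x-axis; with |KQ| = 23.8, Q = (-31.19, -34.90). KQ ⟂ QZ, so QZ runs at 66.80°; with |QZ| = 27.9, Z = (-20.20, -9.255). Then |AZ| = |Z − A| = 22.22.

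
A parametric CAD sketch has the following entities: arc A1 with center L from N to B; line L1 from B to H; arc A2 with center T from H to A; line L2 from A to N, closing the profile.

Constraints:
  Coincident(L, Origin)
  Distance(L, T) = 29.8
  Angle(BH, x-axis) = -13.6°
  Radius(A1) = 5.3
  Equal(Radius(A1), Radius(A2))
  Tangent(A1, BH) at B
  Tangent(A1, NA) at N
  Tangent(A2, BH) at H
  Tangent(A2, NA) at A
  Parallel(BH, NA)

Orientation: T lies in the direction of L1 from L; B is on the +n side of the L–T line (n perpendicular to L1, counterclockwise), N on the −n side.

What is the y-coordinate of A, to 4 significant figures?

-12.16

The slot axis is L1's direction at -13.6°, so u = (cos -13.6°, sin -13.6°) = (0.9720, -0.2351) and n = (−sin -13.6°, cos -13.6°) = (0.2351, 0.9720). L is at the origin and T lies 29.8 along u from L, so T = 29.8·u = (28.96, -7.007). Tangency of A1 to both parallel lines with radius 5.3 puts B and N at L ± 5.3·n: B = (1.246, 5.151), N = (-1.246, -5.151). Equal radii place H and A the same way about T: H = T + 5.3·n = (30.21, -1.856), A = T − 5.3·n = (27.72, -12.16). So A.y = -12.16.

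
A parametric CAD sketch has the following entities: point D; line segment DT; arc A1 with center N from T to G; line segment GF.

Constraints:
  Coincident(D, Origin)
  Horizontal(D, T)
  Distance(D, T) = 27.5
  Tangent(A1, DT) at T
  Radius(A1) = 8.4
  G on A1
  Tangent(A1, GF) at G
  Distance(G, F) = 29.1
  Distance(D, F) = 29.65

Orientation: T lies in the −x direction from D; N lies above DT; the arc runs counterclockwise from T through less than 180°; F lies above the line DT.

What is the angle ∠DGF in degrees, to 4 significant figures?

70.81°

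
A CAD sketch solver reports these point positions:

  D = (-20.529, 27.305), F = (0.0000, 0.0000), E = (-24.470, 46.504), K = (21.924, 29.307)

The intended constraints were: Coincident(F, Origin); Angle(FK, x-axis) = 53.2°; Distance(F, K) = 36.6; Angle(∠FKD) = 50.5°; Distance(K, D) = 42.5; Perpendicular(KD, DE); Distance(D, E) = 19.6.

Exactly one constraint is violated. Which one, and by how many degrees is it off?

Perpendicular(KD, DE) — off by 8.90°.

F = (0.00, 0.00) ✓; FK at 53.20° ✓; |FK| = 36.60 ✓; ∠FKD = 50.50° ✓; |KD| = 42.50 ✓; ∠(KD, DE) = 81.10° ✗; |DE| = 19.60 ✓.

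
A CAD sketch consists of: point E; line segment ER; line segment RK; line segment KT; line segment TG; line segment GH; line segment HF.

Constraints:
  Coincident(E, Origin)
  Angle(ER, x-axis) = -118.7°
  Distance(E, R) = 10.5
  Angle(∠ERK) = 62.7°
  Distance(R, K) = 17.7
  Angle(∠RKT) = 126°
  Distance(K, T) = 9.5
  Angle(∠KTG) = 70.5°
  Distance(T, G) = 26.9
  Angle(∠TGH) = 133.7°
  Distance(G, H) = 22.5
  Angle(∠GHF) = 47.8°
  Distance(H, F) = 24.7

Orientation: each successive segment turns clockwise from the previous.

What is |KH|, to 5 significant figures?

39.949

∠KTG = 70.5° gives TG at -39.500° from the x-axis; with |TG| = 26.9, G = (9.0658, -2.7195). ∠TGH = 133.7° gives GH at -85.800° from the x-axis; with |GH| = 22.5, H = (10.714, -25.159). Then |KH| = |H − K| = 39.949.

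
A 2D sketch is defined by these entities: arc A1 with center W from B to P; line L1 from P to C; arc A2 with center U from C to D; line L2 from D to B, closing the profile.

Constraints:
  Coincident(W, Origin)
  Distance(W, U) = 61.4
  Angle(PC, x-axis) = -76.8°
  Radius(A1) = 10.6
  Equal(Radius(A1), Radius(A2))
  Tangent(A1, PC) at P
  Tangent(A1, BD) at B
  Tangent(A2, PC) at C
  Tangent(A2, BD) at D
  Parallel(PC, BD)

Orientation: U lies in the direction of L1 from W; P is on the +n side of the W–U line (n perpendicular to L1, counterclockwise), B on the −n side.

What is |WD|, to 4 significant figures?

62.31

The slot axis is L1's direction at -76.8°, so u = (cos -76.8°, sin -76.8°) = (0.2284, -0.9736) and n = (−sin -76.8°, cos -76.8°) = (0.9736, 0.2284). W is at the origin and U lies 61.4 along u from W, so U = 61.4·u = (14.02, -59.78). Tangency of A1 to both parallel lines with radius 10.6 puts P and B at W ± 10.6·n: P = (10.32, 2.421), B = (-10.32, -2.421). Equal radii place C and D the same way about U: C = U + 10.6·n = (24.34, -57.36), D = U − 10.6·n = (3.701, -62.20). Then |WD| = |D − W| = 62.31.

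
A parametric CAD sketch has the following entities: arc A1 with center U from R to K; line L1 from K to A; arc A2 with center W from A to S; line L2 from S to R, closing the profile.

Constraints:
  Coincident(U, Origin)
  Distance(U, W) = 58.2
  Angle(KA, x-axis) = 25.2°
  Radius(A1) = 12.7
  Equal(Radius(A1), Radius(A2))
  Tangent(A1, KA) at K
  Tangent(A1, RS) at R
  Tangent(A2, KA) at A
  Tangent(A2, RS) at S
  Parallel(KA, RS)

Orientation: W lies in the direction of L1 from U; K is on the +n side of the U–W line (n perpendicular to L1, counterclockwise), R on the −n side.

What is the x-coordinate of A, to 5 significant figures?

47.254

The slot axis is L1's direction at 25.2°, so u = (cos 25.2°, sin 25.2°) = (0.90483, 0.42578) and n = (−sin 25.2°, cos 25.2°) = (-0.42578, 0.90483). U is at the origin and W lies 58.2 along u from U, so W = 58.2·u = (52.661, 24.780). Tangency of A1 to both parallel lines with radius 12.7 puts K and R at U ± 12.7·n: K = (-5.4074, 11.491), R = (5.4074, -11.491). Equal radii place A and S the same way about W: A = W + 12.7·n = (47.254, 36.272), S = W − 12.7·n = (58.068, 13.289). So A.x = 47.254.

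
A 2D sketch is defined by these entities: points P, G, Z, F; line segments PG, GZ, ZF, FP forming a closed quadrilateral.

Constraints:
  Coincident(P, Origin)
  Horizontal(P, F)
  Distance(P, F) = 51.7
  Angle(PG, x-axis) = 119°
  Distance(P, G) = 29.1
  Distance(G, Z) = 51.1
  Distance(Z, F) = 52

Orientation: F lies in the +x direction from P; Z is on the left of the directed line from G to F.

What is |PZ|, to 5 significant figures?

57.559

P is at the origin; PF is horizontal with |PF| = 51.7 and F in +x, so F = (51.7, 0). PG runs at 119.0° with |PG| = 29.1, so G = (-14.108, 25.451). Z is determined by |GZ| = 51.1 and |ZF| = 52.0 together: it lies at the intersection of circle(G, 51.1) and circle(F, 52.0). With |GF| = 70.558, the foot of the radical line on GF is 34.622 from G and the perpendicular offset is √(51.1² − 34.622²) = 37.584. Taking the left-of-GF solution: Z = (31.740, 48.017).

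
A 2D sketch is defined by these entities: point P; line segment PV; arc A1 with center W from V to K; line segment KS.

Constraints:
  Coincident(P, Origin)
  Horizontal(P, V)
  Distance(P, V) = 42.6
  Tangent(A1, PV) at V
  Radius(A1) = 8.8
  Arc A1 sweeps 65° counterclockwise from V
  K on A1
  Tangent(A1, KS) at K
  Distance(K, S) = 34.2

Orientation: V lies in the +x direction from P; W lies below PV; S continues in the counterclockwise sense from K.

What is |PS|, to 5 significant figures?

41.333

P is at the origin; PV is horizontal with |PV| = 42.6 and V on the +x side, so V = (42.600, 0.0000). Since A1 is tangent to PV there, WV ⟂ PV, so W = V + (0, -8.8) = (42.600, -8.8000). On A1, V sits at bearing 90° from W; a 65° counterclockwise sweep puts K at bearing 155°, so K = W + 8.8·(cos 155°, sin 155°) = (34.624, -5.0810). The tangent condition forces WK to be normal to KS, so KS runs along (−sin 155°, cos 155°); with |KS| = 34.2, S = (20.171, -36.077). Then |PS| = |S − P| = 41.333.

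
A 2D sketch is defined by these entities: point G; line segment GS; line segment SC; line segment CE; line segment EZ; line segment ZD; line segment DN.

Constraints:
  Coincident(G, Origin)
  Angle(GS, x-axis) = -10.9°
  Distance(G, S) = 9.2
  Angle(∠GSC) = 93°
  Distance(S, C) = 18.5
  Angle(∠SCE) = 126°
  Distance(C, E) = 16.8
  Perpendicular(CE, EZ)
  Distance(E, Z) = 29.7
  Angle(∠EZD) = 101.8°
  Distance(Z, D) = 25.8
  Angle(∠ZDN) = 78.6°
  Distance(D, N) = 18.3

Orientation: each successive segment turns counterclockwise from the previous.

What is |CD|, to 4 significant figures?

35.98

G is at the origin; GS runs at -10.9° with length 9.2, so S = (9.034, -1.740). ∠GSC = 93.0° gives SC at 76.10° from the x-axis; with |SC| = 18.5, C = (13.48, 16.22). ∠SCE = 126.0° gives CE at 130.1° from the x-axis; with |CE| = 16.8, E = (2.657, 29.07). The perpendicularity gives EZ at right angles to CE, so EZ runs at -139.9°; with |EZ| = 29.7, Z = (-20.06, 9.939). ∠EZD = 101.8° gives ZD at -61.70° from the x-axis; with |ZD| = 25.8, D = (-7.830, -12.78). Then |CD| = |D − C| = 35.98.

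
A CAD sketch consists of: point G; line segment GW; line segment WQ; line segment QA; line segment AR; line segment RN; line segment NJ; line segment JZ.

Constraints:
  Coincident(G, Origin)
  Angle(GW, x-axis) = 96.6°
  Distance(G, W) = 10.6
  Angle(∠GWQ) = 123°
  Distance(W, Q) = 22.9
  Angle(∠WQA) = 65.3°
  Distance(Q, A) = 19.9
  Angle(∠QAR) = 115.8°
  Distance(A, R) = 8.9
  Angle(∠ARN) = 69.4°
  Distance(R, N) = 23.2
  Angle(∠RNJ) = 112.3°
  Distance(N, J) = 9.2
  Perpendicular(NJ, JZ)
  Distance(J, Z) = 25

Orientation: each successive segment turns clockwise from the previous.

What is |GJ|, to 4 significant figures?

31.21

G is at the origin; GW runs at 96.6° with length 10.6, so W = (-1.218, 10.53). ∠GWQ = 123.0° gives WQ at 39.60° from the x-axis; with |WQ| = 22.9, Q = (16.43, 25.13). ∠WQA = 65.3° gives QA at -75.10° from the x-axis; with |QA| = 19.9, A = (21.54, 5.896). ∠QAR = 115.8° gives AR at -139.3° from the x-axis; with |AR| = 8.9, R = (14.80, 0.09220). ∠ARN = 69.4° gives RN at 110.1° from the x-axis; with |RN| = 23.2, N = (6.823, 21.88). ∠RNJ = 112.3° gives NJ at 42.40° from the x-axis; with |NJ| = 9.2, J = (13.62, 28.08). Then |GJ| = |J − G| = 31.21.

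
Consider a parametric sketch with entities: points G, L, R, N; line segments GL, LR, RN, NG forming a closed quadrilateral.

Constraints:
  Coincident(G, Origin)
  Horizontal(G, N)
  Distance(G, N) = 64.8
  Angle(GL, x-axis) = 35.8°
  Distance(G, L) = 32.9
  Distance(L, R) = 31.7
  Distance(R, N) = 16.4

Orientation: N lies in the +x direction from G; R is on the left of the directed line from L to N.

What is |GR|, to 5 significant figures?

59.991

G is at the origin; GN is horizontal with |GN| = 64.8 and N in +x, so N = (64.8, 0). GL runs at 35.8° with |GL| = 32.9, so L = (26.684, 19.245). R is determined by |LR| = 31.7 and |RN| = 16.4 together: it lies at the intersection of circle(L, 31.7) and circle(N, 16.4). With |LN| = 42.699, the foot of the radical line on LN is 29.967 from L and the perpendicular offset is √(31.7² − 29.967²) = 10.337. Taking the left-of-LN solution: R = (58.094, 14.966).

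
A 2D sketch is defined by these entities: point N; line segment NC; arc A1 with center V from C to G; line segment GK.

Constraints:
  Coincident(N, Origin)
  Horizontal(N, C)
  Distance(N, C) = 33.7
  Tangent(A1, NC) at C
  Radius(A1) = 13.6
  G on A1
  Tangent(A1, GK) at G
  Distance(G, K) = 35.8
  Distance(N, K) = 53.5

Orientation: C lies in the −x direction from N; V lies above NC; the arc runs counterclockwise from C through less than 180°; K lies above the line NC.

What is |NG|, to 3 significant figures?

24.3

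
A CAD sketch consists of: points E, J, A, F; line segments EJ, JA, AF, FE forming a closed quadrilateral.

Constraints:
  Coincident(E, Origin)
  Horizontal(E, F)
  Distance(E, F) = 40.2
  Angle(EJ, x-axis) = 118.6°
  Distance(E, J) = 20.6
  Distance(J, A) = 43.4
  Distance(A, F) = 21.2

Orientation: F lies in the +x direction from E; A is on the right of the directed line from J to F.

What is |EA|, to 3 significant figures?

24.8

Checks: EJ at 118.6° ✓; |JA| = 43.40 ✓; |AF| = 21.20 ✓.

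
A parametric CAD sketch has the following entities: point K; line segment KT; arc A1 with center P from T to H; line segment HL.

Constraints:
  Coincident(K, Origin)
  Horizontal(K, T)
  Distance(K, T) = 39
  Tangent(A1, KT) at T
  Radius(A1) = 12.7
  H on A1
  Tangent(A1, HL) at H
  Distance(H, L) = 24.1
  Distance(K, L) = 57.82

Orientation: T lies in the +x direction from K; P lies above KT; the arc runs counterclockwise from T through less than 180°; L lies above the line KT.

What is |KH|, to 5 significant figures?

53.698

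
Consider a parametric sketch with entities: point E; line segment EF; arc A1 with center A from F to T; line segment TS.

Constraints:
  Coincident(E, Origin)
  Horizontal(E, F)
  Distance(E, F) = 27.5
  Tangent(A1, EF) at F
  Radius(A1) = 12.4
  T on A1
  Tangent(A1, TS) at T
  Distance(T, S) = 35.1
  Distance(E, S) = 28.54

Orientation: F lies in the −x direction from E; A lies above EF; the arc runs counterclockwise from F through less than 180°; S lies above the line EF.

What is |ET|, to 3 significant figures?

19.2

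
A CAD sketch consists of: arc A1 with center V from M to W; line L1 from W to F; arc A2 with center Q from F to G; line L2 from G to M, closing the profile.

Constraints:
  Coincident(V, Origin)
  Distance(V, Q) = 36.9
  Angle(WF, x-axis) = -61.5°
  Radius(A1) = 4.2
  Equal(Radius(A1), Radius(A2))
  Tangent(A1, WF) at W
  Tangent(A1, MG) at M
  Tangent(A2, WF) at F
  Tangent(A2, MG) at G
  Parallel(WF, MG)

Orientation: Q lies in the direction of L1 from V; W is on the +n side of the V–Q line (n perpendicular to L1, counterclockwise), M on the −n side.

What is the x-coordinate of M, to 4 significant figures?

-3.691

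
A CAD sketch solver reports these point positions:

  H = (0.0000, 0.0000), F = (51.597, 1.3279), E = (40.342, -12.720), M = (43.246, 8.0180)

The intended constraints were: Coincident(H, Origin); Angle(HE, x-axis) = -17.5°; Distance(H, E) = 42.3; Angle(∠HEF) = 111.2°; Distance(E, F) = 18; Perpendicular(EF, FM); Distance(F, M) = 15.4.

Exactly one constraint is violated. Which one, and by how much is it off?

Distance(F, M) = 15.4 — off by 4.70.

H = (0.00, 0.00) ✓; HE at -17.50° ✓; |HE| = 42.30 ✓; ∠HEF = 111.2° ✓; |EF| = 18.00 ✓; ∠(EF, FM) = 90.00° ✓; |FM| = 10.70 ✗.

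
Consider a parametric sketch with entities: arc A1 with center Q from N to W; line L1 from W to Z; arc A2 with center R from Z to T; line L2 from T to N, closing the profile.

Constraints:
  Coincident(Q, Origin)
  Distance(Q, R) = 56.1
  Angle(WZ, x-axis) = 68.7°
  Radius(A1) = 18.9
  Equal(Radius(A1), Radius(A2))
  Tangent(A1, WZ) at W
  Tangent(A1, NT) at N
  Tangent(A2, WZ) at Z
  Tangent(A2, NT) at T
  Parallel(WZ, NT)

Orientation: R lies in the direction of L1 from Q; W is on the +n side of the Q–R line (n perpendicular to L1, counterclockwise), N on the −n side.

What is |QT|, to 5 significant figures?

59.198

The slot axis is L1's direction at 68.7°, so u = (cos 68.7°, sin 68.7°) = (0.36325, 0.93169) and n = (−sin 68.7°, cos 68.7°) = (-0.93169, 0.36325). Q is at the origin and R lies 56.1 along u from Q, so R = 56.1·u = (20.378, 52.268). Tangency of A1 to both parallel lines with radius 18.9 puts W and N at Q ± 18.9·n: W = (-17.609, 6.8654), N = (17.609, -6.8654). Equal radii place Z and T the same way about R: Z = R + 18.9·n = (2.7694, 59.133), T = R − 18.9·n = (37.987, 45.402). Then |QT| = |T − Q| = 59.198.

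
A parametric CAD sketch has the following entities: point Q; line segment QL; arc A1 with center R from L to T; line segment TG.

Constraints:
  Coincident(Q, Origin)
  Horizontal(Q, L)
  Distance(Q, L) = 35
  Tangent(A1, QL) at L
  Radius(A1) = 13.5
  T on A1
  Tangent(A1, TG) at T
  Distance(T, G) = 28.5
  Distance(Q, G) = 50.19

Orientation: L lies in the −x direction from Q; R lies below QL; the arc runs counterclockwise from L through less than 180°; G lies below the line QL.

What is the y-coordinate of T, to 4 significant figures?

-22.81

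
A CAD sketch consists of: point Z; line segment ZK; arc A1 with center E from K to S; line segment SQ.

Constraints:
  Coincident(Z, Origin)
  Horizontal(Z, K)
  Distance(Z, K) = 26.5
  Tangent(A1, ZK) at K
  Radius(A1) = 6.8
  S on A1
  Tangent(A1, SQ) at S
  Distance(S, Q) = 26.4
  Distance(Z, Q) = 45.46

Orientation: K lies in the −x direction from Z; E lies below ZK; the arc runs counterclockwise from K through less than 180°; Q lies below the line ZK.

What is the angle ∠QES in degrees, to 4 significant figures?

75.56°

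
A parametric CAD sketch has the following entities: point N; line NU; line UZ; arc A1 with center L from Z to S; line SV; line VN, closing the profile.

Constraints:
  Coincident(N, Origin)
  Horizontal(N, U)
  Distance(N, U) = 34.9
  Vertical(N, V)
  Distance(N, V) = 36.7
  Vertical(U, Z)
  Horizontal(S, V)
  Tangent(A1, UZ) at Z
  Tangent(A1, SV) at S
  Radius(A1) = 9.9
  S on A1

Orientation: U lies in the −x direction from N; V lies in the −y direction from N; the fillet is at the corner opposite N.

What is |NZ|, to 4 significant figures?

44.00

The virtual corner opposite N is at (-34.90, -36.70). Tangency of A1 to UZ means the radius LZ is perpendicular to UZ and since A1 is tangent to SV there, LS ⟂ SV, with radius 9.9, so the center L sits 9.9 in from both sides at L = (-25.00, -26.80). That places the tangent points at Z = (-34.90, -26.80) on UZ and S = (-25.00, -36.70) on SV. Then |NZ| = |Z − N| = 44.00.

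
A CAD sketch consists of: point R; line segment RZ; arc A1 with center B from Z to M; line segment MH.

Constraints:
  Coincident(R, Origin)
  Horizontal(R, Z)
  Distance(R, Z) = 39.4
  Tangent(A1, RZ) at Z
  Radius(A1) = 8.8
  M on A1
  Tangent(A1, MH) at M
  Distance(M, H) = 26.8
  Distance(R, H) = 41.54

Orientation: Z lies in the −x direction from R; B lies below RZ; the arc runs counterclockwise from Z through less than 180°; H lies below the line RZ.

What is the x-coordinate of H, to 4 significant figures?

-25.09

R is at the origin; RZ is horizontal with |RZ| = 39.4 and Z on the −x side, so Z = (-39.40, 0.000). Tangency of A1 to RZ means the radius BZ is perpendicular to RZ, so B = Z + (0, -8.8) = (-39.40, -8.800). Since BM ⟂ MH (tangency), |BH| = √(8.8² + 26.8²) = 28.21 regardless of where M sits on A1. So H lies on both circle(R, 41.54) and circle(B, 28.21); the below-RZ intersection is H = (-25.09, -33.11). M is the foot of the tangent from H: M = (-45.21, -15.41).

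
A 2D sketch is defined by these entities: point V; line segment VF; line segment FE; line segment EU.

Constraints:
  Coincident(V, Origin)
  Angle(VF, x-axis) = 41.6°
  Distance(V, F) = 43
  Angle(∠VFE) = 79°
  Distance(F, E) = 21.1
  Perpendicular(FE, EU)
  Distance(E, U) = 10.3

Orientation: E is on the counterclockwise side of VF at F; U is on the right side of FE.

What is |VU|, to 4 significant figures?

54.07

V is at the origin; VF runs at 41.6° with length 43.0, so F = 43.0·(cos 41.6°, sin 41.6°) = (32.16, 28.55). ∠VFE = 79.0°, so FE runs at 41.6° + (180° − 79.0°) = 142.6° from the x-axis; with |FE| = 21.1, E = F + 21.1·(cos 142.6°, sin 142.6°) = (15.39, 41.36). FE ⟂ EU; with |EU| = 10.3 on the right of FE, U = E + 10.3·(0.6074, 0.7944) = (21.65, 49.55). Then |VU| = |U − V| = 54.07.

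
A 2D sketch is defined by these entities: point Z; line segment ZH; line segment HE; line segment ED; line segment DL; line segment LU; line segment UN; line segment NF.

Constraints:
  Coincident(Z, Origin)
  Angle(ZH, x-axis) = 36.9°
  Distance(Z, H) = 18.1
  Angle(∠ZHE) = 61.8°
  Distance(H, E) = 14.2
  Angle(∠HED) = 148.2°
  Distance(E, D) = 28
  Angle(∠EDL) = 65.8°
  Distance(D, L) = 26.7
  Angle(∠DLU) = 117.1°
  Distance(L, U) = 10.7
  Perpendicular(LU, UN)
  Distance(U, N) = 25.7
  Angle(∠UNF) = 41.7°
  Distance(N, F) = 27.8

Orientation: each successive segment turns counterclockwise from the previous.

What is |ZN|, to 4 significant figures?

17.37

Z is at the origin; ZH runs at 36.9° with length 18.1, so H = (14.47, 10.87). ∠ZHE = 61.8° gives HE at 155.1° from the x-axis; with |HE| = 14.2, E = (1.594, 16.85). ∠HED = 148.2° gives ED at -173.1° from the x-axis; with |ED| = 28.0, D = (-26.20, 13.48). ∠EDL = 65.8° gives DL at -58.90° from the x-axis; with |DL| = 26.7, L = (-12.41, -9.380). ∠DLU = 117.1° gives LU at 4.000° from the x-axis; with |LU| = 10.7, U = (-1.738, -8.633). LU ⟂ UN, so UN runs at 94.00°; with |UN| = 25.7, N = (-3.530, 17.00). Then |ZN| = |N − Z| = 17.37.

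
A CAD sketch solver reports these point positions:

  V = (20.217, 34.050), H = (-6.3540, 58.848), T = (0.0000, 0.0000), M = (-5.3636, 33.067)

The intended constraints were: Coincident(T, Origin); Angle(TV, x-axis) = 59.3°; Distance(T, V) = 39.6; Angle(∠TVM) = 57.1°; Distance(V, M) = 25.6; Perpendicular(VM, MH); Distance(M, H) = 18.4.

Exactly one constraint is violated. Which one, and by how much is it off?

Distance(M, H) = 18.4 — off by 7.40.

T = (0.00, 0.00) ✓; TV at 59.30° ✓; |TV| = 39.60 ✓; ∠TVM = 57.10° ✓; |VM| = 25.60 ✓; ∠(VM, MH) = 90.00° ✓; |MH| = 25.80 ✗.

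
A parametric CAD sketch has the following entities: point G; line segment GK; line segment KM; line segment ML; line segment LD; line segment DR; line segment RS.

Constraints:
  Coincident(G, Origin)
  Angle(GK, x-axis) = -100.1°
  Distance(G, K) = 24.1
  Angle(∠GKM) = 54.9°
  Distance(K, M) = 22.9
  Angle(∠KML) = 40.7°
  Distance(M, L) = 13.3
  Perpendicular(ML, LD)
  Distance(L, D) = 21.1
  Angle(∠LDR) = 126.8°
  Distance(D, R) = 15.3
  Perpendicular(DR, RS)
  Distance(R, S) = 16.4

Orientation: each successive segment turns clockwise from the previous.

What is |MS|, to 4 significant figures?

19.25

G is at the origin; GK runs at -100.1° with length 24.1, so K = (-4.226, -23.73). ∠GKM = 54.9° gives KM at 134.8° from the x-axis; with |KM| = 22.9, M = (-20.36, -7.477). ∠KML = 40.7° gives ML at -4.500° from the x-axis; with |ML| = 13.3, L = (-7.103, -8.521). The perpendicularity gives LD at right angles to ML, so LD runs at -94.50°; with |LD| = 21.1, D = (-8.759, -29.56). ∠LDR = 126.8° gives DR at -147.7° from the x-axis; with |DR| = 15.3, R = (-21.69, -37.73). DR ⟂ RS, so RS runs at 122.3°; with |RS| = 16.4, S = (-30.45, -23.87). Then |MS| = |S − M| = 19.25.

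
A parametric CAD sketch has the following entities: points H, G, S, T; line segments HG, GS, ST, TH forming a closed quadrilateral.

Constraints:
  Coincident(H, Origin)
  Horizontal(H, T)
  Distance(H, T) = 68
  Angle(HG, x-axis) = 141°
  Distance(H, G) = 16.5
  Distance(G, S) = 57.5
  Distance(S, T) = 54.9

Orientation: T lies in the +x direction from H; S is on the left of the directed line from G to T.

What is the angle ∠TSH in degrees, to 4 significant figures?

76.23°

Checks: |GS| = 57.50 ✓; |ST| = 54.90 ✓.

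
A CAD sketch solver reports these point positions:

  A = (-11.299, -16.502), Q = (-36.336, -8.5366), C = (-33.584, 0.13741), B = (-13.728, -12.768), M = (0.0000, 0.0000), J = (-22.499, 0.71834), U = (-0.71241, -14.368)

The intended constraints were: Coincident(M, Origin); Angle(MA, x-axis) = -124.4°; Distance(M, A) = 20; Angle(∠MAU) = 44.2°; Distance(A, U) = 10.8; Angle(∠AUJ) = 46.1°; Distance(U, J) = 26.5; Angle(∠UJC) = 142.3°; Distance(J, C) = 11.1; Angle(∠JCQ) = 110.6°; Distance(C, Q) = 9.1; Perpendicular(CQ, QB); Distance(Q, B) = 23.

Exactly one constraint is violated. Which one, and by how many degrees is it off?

Perpendicular(CQ, QB) — off by 7.00°.

M = (0.00, 0.00) ✓; MA at -124.4° ✓; |MA| = 20.00 ✓; ∠MAU = 44.20° ✓; |AU| = 10.80 ✓; ∠AUJ = 46.10° ✓; |UJ| = 26.50 ✓; ∠UJC = 142.3° ✓; |JC| = 11.10 ✓; ∠JCQ = 110.6° ✓; |CQ| = 9.100 ✓; ∠(CQ, QB) = 97.00° ✗; |QB| = 23.00 ✓.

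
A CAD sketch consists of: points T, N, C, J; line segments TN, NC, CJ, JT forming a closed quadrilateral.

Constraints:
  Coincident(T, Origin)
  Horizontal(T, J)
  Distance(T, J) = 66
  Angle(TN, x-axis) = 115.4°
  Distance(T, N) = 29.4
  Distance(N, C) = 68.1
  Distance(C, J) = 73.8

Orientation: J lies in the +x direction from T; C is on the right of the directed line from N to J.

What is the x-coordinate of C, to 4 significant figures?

3.699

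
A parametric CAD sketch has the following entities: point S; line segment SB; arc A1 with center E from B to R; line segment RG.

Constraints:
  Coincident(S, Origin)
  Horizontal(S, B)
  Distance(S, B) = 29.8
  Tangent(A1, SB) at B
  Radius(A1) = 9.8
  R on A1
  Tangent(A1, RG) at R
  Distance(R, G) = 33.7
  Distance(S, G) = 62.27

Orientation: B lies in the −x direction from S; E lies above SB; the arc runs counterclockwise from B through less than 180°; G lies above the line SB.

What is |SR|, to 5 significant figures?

28.676

S is at the origin; S and B share the same y with |SB| = 29.8 and B on the −x side, so B = (-29.800, 0.0000). The tangent condition forces EB to be normal to SB, so E = B + (0, 9.8) = (-29.800, 9.8000). Since ER ⟂ RG (tangency), |EG| = √(9.8² + 33.7²) = 35.096 regardless of where R sits on A1. So G lies on both circle(S, 62.27) and circle(E, 35.096); the above-SB intersection is G = (-47.767, 39.948). R is the foot of the tangent from G: R = (-23.117, 16.968).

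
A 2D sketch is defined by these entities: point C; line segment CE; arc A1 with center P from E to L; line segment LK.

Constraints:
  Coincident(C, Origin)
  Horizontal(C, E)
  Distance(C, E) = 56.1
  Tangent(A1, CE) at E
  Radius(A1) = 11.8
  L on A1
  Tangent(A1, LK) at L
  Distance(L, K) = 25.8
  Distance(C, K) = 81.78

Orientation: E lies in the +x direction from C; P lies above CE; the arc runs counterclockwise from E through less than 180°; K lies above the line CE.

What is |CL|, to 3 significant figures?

67.9

Checks: |PL| = 11.80 ✓; ∠(PL, LK) = 90.00° ✓; |LK| = 25.80 ✓; |CK| = 81.78 ✓.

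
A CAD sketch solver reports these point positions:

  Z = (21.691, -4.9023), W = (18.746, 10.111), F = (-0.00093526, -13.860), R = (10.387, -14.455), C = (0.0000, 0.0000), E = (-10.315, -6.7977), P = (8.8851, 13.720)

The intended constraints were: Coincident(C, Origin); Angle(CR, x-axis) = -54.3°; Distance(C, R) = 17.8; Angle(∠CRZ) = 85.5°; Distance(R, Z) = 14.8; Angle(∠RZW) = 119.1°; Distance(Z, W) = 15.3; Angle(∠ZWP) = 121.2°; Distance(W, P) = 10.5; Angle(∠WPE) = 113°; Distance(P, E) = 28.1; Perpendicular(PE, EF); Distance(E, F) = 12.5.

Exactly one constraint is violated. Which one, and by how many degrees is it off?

Perpendicular(PE, EF) — off by 8.70°.

C = (0.00, 0.00) ✓; CR at -54.30° ✓; |CR| = 17.80 ✓; ∠CRZ = 85.50° ✓; |RZ| = 14.80 ✓; ∠RZW = 119.1° ✓; |ZW| = 15.30 ✓; ∠ZWP = 121.2° ✓; |WP| = 10.50 ✓; ∠WPE = 113.0° ✓; |PE| = 28.10 ✓; ∠(PE, EF) = 98.70° ✗; |EF| = 12.50 ✓.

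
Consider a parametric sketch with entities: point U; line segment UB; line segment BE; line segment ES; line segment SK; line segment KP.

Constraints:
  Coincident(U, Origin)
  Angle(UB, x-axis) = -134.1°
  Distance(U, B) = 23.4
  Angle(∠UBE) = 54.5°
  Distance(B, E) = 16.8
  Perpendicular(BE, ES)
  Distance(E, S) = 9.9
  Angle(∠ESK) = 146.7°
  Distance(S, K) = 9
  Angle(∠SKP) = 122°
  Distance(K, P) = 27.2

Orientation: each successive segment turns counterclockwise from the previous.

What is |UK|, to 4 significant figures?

2.375

U is at the origin; UB runs at -134.1° with length 23.4, so B = (-16.28, -16.80). ∠UBE = 54.5° gives BE at -8.600° from the x-axis; with |BE| = 16.8, E = (0.3267, -19.32). BE is perpendicular to ES, so ES runs at 81.40°; with |ES| = 9.9, S = (1.807, -9.528). ∠ESK = 146.7° gives SK at 114.7° from the x-axis; with |SK| = 9.0, K = (-1.954, -1.351). Then |UK| = |K − U| = 2.375.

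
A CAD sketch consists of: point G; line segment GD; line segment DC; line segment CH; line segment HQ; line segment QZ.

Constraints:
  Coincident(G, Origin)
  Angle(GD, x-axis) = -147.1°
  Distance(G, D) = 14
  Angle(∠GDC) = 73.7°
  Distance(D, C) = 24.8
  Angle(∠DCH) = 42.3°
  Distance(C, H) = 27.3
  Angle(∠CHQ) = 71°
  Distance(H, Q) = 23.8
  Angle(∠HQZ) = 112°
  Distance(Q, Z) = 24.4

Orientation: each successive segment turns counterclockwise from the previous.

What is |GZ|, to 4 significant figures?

35.29

∠CHQ = 71.0° gives HQ at -154.1° from the x-axis; with |HQ| = 23.8, Q = (-17.67, -7.103). ∠HQZ = 112.0° gives QZ at -86.10° from the x-axis; with |QZ| = 24.4, Z = (-16.01, -31.45). Then |GZ| = |Z − G| = 35.29.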